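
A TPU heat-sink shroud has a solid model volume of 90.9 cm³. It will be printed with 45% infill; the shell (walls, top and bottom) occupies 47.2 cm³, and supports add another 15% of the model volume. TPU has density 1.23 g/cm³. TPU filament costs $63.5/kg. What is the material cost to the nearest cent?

Volume inside the shell = 90.9 − 47.2 = 43.7 cm³.
Infill volume = 0.45 × 43.7, so 19.665 cm³.
Support = 0.15 × 90.9 = 13.635 cm³.
Total extruded = 47.2 + 19.665 + 13.635, so 80.5 cm³.
Mass = 80.5 × 1.23 = 99.015 g.
At $63.5/kg: 99.015/1000 × 63.5 = $6.29.

$6.29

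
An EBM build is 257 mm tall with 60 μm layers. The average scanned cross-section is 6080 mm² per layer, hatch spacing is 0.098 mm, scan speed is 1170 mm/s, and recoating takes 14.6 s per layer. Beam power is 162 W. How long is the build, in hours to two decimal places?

Layers = ⌈257/0.06⌉ = 4284.
Hatch length per layer = 6080 / 0.098, so 62040.8 mm.
Beam time per layer: 62040.8 / 1170 → 53.0263 s.
Time per layer: 53.0263 + 14.6 → 67.6263 s.
Total: 4284 × 67.6263 s = 289711.0692 s → 80.48 hours.

80.48 hours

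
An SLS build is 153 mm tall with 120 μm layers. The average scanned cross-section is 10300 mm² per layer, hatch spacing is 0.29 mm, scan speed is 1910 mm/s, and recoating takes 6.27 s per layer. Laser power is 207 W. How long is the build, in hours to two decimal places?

Layers = ⌈153/0.12⌉ = 1275.
Hatch length per layer: 10300 / 0.29 → 35517.2 mm.
Laser time per layer = 35517.2 / 1910 = 18.5954 s.
Layer cycle = 18.5954 + 6.27 = 24.8654 s.
Total: 1275 × 24.8654 s = 31703.385 s → 8.81 hours.

8.81 hours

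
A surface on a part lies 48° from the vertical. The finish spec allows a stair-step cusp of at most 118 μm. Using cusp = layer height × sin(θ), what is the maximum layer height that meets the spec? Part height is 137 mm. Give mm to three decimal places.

0.159 mm

t = h_c / sin θ = 0.118 / 0.7431 = 0.159 mm.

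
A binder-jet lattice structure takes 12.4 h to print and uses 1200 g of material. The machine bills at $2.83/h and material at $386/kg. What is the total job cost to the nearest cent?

Machine cost: 2.83 × 12.4 → $35.092.
Material cost = 386 × 1200/1000 = $463.20.
Job cost: 35.092 + 463.20 = 498.292 ≈ $498.29.

$498.29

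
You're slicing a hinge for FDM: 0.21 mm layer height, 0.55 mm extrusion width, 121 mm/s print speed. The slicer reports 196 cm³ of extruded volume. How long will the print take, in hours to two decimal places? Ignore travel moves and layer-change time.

3.90 hours

Extrusion cross-section: 0.21 × 0.55 → 0.1155 mm².
Path length: 196000 mm³ / 0.1155 mm² → 1696969.7 mm.
Extrusion time: 1696969.7 / 121 → 14024.5 s.
14024.5 s = 3.90 hours.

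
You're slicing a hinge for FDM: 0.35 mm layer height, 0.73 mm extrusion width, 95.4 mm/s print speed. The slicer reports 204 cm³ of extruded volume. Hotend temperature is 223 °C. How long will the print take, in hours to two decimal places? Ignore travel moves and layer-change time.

Extrusion cross-section: 0.35 × 0.73 → 0.2555 mm².
Path length: 204000 mm³ / 0.2555 mm² → 798434.4 mm.
Time extruding = 798434.4 / 95.4, so 8369.3 s.
In the requested units: 8369.3 s = 2.32 hours.

2.32 hours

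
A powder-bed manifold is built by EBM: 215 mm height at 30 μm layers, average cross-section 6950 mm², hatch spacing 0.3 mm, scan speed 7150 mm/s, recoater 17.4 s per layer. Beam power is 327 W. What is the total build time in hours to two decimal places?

41.09 hours

Layers = ⌈215/0.03⌉ = 7167.
Hatch length per layer = 6950 / 0.3, so 23166.7 mm.
Beam time per layer = 23166.7 / 7150, so 3.2401 s.
Layer cycle = 3.2401 + 17.4 = 20.6401 s.
Build time = 7167 × 20.6401 = 147927.5967 s = 41.09 hours.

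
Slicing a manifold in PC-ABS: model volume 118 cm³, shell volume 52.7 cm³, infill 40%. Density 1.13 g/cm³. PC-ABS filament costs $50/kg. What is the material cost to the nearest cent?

Interior volume = 118 − 52.7 = 65.3 cm³.
Infill deposited = 0.40 × 65.3 = 26.12 cm³.
Deposited volume = 52.7 + 26.12, so 78.82 cm³.
Mass = 78.82 × 1.13, so 89.0666 g.
Cost = 89.0666 g / 1000 × $50/kg = $4.45.

$4.45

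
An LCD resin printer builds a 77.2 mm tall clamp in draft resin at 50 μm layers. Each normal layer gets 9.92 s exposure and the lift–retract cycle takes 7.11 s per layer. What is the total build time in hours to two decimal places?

Number of layers: 77.2 / 0.05 → 1544 (rounded up).
Each layer takes = 9.92 + 7.11, so 17.03 s.
Total = 1544 × 17.03 = 26294.32 s = 7.30 hours.

7.30 hours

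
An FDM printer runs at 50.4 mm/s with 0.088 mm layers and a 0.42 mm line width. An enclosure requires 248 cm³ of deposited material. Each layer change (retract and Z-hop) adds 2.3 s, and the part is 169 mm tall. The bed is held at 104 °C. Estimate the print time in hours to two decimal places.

Extrusion cross-section = 0.088 × 0.42, so 0.03696 mm².
Path length: 248000 mm³ / 0.03696 mm² → 6709956.7 mm.
Print-move time: 6709956.7 / 50.4 → 133134.1 s.
Layers = ⌈169/0.088⌉ = 1921.
Non-print overhead: 1921 × 2.3 → 4418.3 s.
Total = 133134.1 + 4418.3 = 137552.4 s = 38.21 hours.

38.21 hours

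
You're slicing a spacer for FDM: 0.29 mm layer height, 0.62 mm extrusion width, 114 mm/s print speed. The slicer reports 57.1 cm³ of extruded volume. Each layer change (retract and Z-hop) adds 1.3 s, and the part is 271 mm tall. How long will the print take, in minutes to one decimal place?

66.7 minutes

Extrusion cross-section = 0.29 × 0.62, so 0.1798 mm².
Path length: 57100 mm³ / 0.1798 mm² → 317575.1 mm.
Print-move time = 317575.1 / 114, so 2785.7 s.
Layers = ⌈271/0.29⌉ = 935.
Non-print overhead = 935 × 1.3 = 1215.5 s.
Total = 2785.7 + 1215.5 = 4001.2 s = 66.7 minutes.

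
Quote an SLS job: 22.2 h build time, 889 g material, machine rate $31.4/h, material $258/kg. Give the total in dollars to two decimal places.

$926.44

Machine cost = 31.4 × 22.2 = $697.08.
Feedstock cost: 258 × 889/1000 → $229.362.
Job cost: 697.08 + 229.362 = 926.442 ≈ $926.44.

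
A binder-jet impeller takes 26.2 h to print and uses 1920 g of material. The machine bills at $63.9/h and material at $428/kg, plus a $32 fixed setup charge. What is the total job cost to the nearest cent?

Time charge = 63.9 × 26.2 = $1674.18.
Material charge = 428 × 1920/1000 = $821.76.
Total = 1674.18 + 821.76 + 32 = $2527.94.

$2527.94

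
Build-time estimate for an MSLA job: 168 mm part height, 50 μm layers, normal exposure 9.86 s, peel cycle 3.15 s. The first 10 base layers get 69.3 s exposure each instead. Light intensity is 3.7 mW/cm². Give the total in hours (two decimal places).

12.31 hours

Layer count = ceil(168 / 0.05) = 3360.
Base layers = 10 × (69.3 + 3.15) = 724.5 s.
Regular layers = 3350 × (9.86 + 3.15), so 43583.5 s.
Total = 724.5 + 43583.5 = 44308 s = 12.31 hours.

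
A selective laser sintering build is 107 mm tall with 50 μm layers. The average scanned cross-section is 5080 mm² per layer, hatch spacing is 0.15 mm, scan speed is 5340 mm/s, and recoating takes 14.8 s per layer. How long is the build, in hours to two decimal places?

Layer count = ceil(107 / 0.05) = 2140.
Scan path per layer = 5080 / 0.15, so 33866.7 mm.
Laser time per layer = 33866.7 / 5340 = 6.3421 s.
Per-layer time = 6.3421 + 14.8, so 21.1421 s.
Total: 2140 × 21.1421 s = 45244.094 s → 12.57 hours.

12.57 hours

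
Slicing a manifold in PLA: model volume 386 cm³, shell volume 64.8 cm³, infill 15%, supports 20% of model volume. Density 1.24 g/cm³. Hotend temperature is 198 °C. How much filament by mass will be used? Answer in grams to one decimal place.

Infill region = 386 − 64.8, so 321.2 cm³.
Infill volume: 0.15 × 321.2 → 48.18 cm³.
Support: 0.20 × 386 → 77.2 cm³.
Total printed volume: 64.8 + 48.18 + 77.2 → 190.18 cm³.
Mass = 190.18 × 1.24 = 235.8232 g.

235.8 g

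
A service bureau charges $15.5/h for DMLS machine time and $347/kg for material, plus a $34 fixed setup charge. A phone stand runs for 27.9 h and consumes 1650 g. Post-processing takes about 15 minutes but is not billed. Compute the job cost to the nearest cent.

Time charge: 15.5 × 27.9 → $432.45.
Material charge = 347 × 1650/1000 = $572.55.
Total = 432.45 + 572.55 + 34 = $1039.00.

$1039.00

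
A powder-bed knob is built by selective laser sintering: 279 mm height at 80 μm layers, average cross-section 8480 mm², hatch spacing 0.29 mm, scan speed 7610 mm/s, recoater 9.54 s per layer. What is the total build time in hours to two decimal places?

12.97 hours

Layer count = ceil(279 / 0.08) = 3488.
Scan path per layer: 8480 / 0.29 → 29241.4 mm.
Laser time per layer: 29241.4 / 7610 → 3.8425 s.
Time per layer = 3.8425 + 9.54, so 13.3825 s.
3488 layers × 13.3825 s/layer = 46678.16 s, i.e. 12.97 hours.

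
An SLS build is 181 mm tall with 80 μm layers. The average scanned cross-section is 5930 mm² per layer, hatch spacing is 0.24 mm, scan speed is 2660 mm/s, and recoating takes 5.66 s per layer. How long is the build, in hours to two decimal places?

9.40 hours

Layer count = ceil(181 / 0.08) = 2263.
Hatch length per layer: 5930 / 0.24 → 24708.3 mm.
Per-layer scan time: 24708.3 / 2660 → 9.2888 s.
Time per layer = 9.2888 + 5.66 = 14.9488 s.
2263 layers × 14.9488 s/layer = 33829.1344 s, i.e. 9.40 hours.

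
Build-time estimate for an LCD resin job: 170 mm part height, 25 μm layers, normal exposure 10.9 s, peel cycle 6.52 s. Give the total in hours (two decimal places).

Layer count = ceil(170 / 0.025) = 6800.
Per-layer time: 10.9 + 6.52 → 17.42 s.
Total = 6800 × 17.42 = 118456 s = 32.90 hours.

32.90 hours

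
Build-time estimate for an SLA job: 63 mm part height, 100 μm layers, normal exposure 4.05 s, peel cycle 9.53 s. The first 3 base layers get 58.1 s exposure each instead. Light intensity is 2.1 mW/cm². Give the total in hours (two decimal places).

2.42 hours

Layer count = ceil(63 / 0.1) = 630.
Base layers: 3 × (58.1 + 9.53) → 202.89 s.
Normal layers: 627 × (4.05 + 9.53) → 8514.66 s.
Total = 202.89 + 8514.66 = 8717.55 s = 2.42 hours.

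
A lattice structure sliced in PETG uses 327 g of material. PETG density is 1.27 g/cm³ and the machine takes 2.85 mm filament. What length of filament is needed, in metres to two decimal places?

Volume = 327 g / 1.27 g·cm⁻³ = 257.4803 cm³ = 257480.3 mm³.
A = π r² = π × 1.425² = 6.3794 mm².
L = V/A = 257480.3/6.3794 = 40361.21 mm → 40.36 m.

40.36 m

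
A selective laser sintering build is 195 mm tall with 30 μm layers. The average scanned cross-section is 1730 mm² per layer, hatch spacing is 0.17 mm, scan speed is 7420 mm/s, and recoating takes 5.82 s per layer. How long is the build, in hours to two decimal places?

Layer count = ceil(195 / 0.03) = 6500.
Hatch length per layer: 1730 / 0.17 → 10176.5 mm.
Laser time per layer = 10176.5 / 7420 = 1.3715 s.
Layer cycle: 1.3715 + 5.82 → 7.1915 s.
6500 layers × 7.1915 s/layer = 46744.75 s, i.e. 12.98 hours.

12.98 hours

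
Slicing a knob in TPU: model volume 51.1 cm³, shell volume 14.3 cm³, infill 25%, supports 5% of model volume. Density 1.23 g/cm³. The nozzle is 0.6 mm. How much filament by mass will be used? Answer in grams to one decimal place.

32.0 g

Volume inside the shell = 51.1 − 14.3, so 36.8 cm³.
Infill volume = 0.25 × 36.8, so 9.2 cm³.
Support = 0.05 × 51.1 = 2.555 cm³.
Deposited volume = 14.3 + 9.2 + 2.555 = 26.055 cm³.
Mass = 26.055 × 1.23 = 32.04765 g.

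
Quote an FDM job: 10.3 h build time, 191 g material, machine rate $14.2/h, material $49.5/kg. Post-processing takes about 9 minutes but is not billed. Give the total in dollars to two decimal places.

$155.71

Time charge = 14.2 × 10.3, so $146.26.
Material cost: 49.5 × 191/1000 → $9.4545.
Total = 146.26 + 9.4545 = 155.7145 ≈ $155.71.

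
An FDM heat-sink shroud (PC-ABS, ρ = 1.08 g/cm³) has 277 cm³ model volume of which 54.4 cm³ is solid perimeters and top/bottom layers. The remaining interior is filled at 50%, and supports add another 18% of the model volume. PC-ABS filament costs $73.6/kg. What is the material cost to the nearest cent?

Interior volume: 277 − 54.4 → 222.6 cm³.
Deposited infill = 0.50 × 222.6, so 111.3 cm³.
Support: 0.18 × 277 → 49.86 cm³.
Deposited volume: 54.4 + 111.3 + 49.86 → 215.56 cm³.
Mass = 215.56 × 1.08, so 232.8048 g.
At $73.6/kg: 232.8048/1000 × 73.6 = $17.13.

$17.13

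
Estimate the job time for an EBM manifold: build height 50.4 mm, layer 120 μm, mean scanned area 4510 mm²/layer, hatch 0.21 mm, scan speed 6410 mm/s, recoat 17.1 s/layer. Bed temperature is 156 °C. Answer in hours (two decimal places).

2.39 hours

Number of layers: 50.4 / 0.12 → 420 (rounded up).
Per-layer scan distance = 4510 / 0.21 = 21476.2 mm.
Beam time per layer: 21476.2 / 6410 → 3.3504 s.
Layer cycle: 3.3504 + 17.1 → 20.4504 s.
Total: 420 × 20.4504 s = 8589.168 s → 2.39 hours.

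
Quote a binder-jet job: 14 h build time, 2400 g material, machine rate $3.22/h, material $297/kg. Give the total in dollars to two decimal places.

$757.88

Machine-time cost = 3.22 × 14 = $45.08.
Feedstock cost: 297 × 2400/1000 → $712.80.
Total = 45.08 + 712.80 = $757.88.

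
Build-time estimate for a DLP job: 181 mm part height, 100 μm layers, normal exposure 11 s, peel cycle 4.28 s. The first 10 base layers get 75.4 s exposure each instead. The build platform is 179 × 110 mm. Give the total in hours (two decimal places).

Number of layers: 181 / 0.1 → 1810 (rounded up).
Burn-in layers: 10 × (75.4 + 4.28) → 796.8 s.
Regular layers = 1800 × (11 + 4.28) = 27504 s.
Total = 796.8 + 27504 = 28300.8 s = 7.86 hours.

7.86 hours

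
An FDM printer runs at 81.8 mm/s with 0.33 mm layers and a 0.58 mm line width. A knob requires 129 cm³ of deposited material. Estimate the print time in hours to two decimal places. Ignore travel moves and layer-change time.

Extrusion cross-section = 0.33 × 0.58 = 0.1914 mm².
Path length: 129000 mm³ / 0.1914 mm² → 673981.2 mm.
Print-move time = 673981.2 / 81.8 = 8239.4 s.
8239.4 s = 2.29 hours.

2.29 hours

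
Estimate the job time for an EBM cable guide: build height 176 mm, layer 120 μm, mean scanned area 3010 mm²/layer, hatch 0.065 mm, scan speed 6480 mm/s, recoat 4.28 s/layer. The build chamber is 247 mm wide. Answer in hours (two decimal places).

4.66 hours

Layer count = ceil(176 / 0.12) = 1467.
Scan path per layer = 3010 / 0.065 = 46307.7 mm.
Scan time per layer = 46307.7 / 6480 = 7.1463 s.
Per-layer time: 7.1463 + 4.28 → 11.4263 s.
Total: 1467 × 11.4263 s = 16762.3821 s → 4.66 hours.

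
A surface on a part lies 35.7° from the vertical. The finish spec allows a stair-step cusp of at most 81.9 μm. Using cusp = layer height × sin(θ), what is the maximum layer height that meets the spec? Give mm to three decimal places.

0.140 mm

t = h_c / sin θ = 0.0819 / 0.5835 = 0.140 mm.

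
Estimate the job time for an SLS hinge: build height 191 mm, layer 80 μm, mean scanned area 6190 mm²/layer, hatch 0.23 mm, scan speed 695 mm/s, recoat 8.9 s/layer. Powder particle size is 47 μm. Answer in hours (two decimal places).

31.59 hours

Layers = ⌈191/0.08⌉ = 2388.
Scan path per layer = 6190 / 0.23, so 26913 mm.
Laser time per layer: 26913 / 695 → 38.7237 s.
Per-layer time: 38.7237 + 8.9 → 47.6237 s.
Total: 2388 × 47.6237 s = 113725.3956 s → 31.59 hours.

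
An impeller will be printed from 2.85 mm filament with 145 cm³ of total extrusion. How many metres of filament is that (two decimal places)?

22.73 m

Filament cross-section = π × (2.85/2)² = 6.3794 mm².
L = 145000 mm³ / 6.3794 mm² = 22729.41 mm, i.e. 22.73 m.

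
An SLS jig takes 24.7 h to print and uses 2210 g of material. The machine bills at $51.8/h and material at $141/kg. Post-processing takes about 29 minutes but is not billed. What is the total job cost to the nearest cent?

Machine-time cost: 51.8 × 24.7 → $1279.46.
Material cost: 141 × 2210/1000 → $311.61.
Total = 1279.46 + 311.61 = $1591.07.

$1591.07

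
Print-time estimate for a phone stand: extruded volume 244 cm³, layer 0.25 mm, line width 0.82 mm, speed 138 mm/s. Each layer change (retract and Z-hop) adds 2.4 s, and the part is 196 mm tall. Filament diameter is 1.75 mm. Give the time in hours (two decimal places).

2.92 hours

Bead cross-section = 0.25 × 0.82, so 0.205 mm².
Path length: 244000 mm³ / 0.205 mm² → 1190243.9 mm.
Extrusion time = 1190243.9 / 138 = 8625 s.
Layer count = ceil(196 / 0.25) = 784.
Non-print overhead: 784 × 2.4 → 1881.6 s.
Total = 8625 + 1881.6 = 10506.6 s = 2.92 hours.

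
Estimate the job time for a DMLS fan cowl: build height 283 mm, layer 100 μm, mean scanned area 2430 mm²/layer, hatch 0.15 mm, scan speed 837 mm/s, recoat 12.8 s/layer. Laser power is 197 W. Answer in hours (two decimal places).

Layers = ⌈283/0.1⌉ = 2830.
Scan path per layer = 2430 / 0.15 = 16200 mm.
Laser time per layer = 16200 / 837, so 19.3548 s.
Per-layer time = 19.3548 + 12.8 = 32.1548 s.
Total: 2830 × 32.1548 s = 90998.084 s → 25.28 hours.

25.28 hours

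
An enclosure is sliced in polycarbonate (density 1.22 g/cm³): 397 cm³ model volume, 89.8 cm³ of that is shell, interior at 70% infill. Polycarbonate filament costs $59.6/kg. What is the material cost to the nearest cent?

$22.17

Infill region = 397 − 89.8 = 307.2 cm³.
Deposited infill: 0.70 × 307.2 → 215.04 cm³.
Total extruded = 89.8 + 215.04, so 304.84 cm³.
Mass = 304.84 × 1.22 = 371.9048 g.
At $59.6/kg: 371.9048/1000 × 59.6 = $22.17.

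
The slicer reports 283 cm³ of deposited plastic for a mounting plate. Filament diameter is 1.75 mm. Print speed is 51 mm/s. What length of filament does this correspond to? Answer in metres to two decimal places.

117.66 m

A = π r² = π × 0.875² = 2.4053 mm².
L = 283000 mm³ / 2.4053 mm² = 117656.84 mm, i.e. 117.66 m.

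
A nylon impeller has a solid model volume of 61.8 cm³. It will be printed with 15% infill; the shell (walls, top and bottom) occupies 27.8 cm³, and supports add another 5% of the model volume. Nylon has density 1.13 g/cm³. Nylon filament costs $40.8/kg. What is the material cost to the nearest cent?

Interior volume: 61.8 − 27.8 → 34 cm³.
Infill volume: 0.15 × 34 → 5.1 cm³.
Support = 0.05 × 61.8 = 3.09 cm³.
Total extruded: 27.8 + 5.1 + 3.09 → 35.99 cm³.
Mass: 35.99 × 1.13 → 40.6687 g.
Cost = 40.6687 g / 1000 × $40.8/kg = $1.66.

$1.66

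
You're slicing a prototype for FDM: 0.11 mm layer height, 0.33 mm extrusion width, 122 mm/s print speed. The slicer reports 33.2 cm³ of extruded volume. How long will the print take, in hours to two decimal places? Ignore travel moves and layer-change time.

2.08 hours

Line area = 0.11 × 0.33, so 0.0363 mm².
Total extruded path = 33200/0.0363 = 914600.6 mm.
Print-move time = 914600.6 / 122, so 7496.7 s.
That's 7496.7 s → 2.08 hours.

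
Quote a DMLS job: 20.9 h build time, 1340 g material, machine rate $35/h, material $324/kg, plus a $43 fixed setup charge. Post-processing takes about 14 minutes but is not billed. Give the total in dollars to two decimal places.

Machine cost: 35 × 20.9 → $731.50.
Material cost = 324 × 1340/1000 = $434.16.
Adding setup: 731.50 + 434.16 + 43 → $1208.66.

$1208.66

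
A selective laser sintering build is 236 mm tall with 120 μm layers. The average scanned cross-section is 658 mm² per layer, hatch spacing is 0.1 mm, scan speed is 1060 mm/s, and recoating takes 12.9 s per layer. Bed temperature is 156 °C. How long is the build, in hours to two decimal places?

Layers = ⌈236/0.12⌉ = 1967.
Hatch length per layer = 658 / 0.1, so 6580 mm.
Per-layer scan time = 6580 / 1060 = 6.2075 s.
Time per layer: 6.2075 + 12.9 → 19.1075 s.
1967 layers × 19.1075 s/layer = 37584.4525 s, i.e. 10.44 hours.

10.44 hours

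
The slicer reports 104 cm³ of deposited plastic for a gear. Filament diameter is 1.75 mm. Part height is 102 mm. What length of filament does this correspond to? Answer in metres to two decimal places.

Cross-section of 1.75 mm filament: π·(1.75/2)² = 2.4053 mm².
Length = 104 cm³ / 2.4053 mm² = 104000 / 2.4053 = 43237.85 mm = 43.24 m.

43.24 m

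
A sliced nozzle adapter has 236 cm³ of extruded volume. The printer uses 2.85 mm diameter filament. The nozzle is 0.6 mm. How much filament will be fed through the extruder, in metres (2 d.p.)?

A = π r² = π × 1.425² = 6.3794 mm².
Length = 236 cm³ / 6.3794 mm² = 236000 / 6.3794 = 36994.07 mm = 36.99 m.

36.99 m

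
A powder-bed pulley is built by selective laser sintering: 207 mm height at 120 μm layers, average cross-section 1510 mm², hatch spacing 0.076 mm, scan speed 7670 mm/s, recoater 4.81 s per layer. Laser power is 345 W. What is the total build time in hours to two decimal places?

Layer count = ceil(207 / 0.12) = 1725.
Hatch length per layer = 1510 / 0.076, so 19868.4 mm.
Laser time per layer = 19868.4 / 7670 = 2.5904 s.
Per-layer time = 2.5904 + 4.81 = 7.4004 s.
1725 layers × 7.4004 s/layer = 12765.69 s, i.e. 3.55 hours.

3.55 hours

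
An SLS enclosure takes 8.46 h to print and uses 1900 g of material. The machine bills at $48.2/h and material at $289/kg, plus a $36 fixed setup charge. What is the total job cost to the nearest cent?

$992.87

Time charge: 48.2 × 8.46 → $407.772.
Material cost = 289 × 1900/1000 = $549.10.
Adding setup: 407.772 + 549.10 + 36 → 992.872 ≈ $992.87.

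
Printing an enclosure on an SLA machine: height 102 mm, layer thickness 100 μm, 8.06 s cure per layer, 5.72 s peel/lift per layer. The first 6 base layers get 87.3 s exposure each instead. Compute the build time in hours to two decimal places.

4.04 hours

Layer count = ceil(102 / 0.1) = 1020.
Base layers: 6 × (87.3 + 5.72) → 558.12 s.
Regular layers = 1014 × (8.06 + 5.72) = 13972.92 s.
Total = 558.12 + 13972.92 = 14531.04 s = 4.04 hours.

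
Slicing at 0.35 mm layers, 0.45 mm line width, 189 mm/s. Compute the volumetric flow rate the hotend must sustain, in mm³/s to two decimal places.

Bead cross-section: 0.35 × 0.45 → 0.1575 mm².
Q = v·A = 189 × 0.1575 = 29.77 mm³/s.

29.77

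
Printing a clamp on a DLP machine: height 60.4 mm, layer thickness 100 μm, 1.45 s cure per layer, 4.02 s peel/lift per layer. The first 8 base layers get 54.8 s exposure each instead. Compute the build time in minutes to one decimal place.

Number of layers: 60.4 / 0.1 → 604 (rounded up).
Burn-in layers: 8 × (54.8 + 4.02) → 470.56 s.
Normal layers = 596 × (1.45 + 4.02) = 3260.12 s.
Sum: 470.56 + 3260.12 = 3730.68 s → 62.2 minutes.

62.2 minutes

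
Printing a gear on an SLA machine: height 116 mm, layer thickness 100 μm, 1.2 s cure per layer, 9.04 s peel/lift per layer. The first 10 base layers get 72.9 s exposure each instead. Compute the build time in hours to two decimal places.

3.50 hours

Layers = ⌈116/0.1⌉ = 1160.
Bottom layers = 10 × (72.9 + 9.04), so 819.4 s.
Regular layers: 1150 × (1.2 + 9.04) → 11776 s.
Sum: 819.4 + 11776 = 12595.4 s → 3.50 hours.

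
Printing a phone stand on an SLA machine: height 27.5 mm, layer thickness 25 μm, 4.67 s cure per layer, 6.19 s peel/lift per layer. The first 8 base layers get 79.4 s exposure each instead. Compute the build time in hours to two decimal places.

Layers = ⌈27.5/0.025⌉ = 1100.
Burn-in layers = 8 × (79.4 + 6.19), so 684.72 s.
Remaining layers = 1092 × (4.67 + 6.19) = 11859.12 s.
Sum: 684.72 + 11859.12 = 12543.84 s → 3.48 hours.

3.48 hours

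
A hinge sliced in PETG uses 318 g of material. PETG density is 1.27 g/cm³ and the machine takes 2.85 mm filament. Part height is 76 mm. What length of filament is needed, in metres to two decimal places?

39.25 m

Extruded volume: 318/1.27 = 250.3937 cm³ (250393.7 mm³).
Filament cross-section = π × (2.85/2)² = 6.3794 mm².
L = V/A = 250393.7/6.3794 = 39250.35 mm → 39.25 m.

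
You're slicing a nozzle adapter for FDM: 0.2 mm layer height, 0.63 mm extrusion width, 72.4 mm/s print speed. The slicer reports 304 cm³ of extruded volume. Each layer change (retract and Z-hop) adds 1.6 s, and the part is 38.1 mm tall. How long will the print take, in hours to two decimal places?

9.34 hours

Line area = 0.2 × 0.63 = 0.126 mm².
Path length: 304000 mm³ / 0.126 mm² → 2412698.4 mm.
Print-move time = 2412698.4 / 72.4 = 33324.6 s.
Number of layers: 38.1 / 0.2 → 191 (rounded up).
Non-print overhead = 191 × 1.6, so 305.6 s.
Total = 33324.6 + 305.6 = 33630.2 s = 9.34 hours.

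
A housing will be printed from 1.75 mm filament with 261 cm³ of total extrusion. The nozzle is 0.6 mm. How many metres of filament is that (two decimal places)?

Filament cross-section = π × (1.75/2)² = 2.4053 mm².
L = 261000 mm³ / 2.4053 mm² = 108510.37 mm, i.e. 108.51 m.

108.51 m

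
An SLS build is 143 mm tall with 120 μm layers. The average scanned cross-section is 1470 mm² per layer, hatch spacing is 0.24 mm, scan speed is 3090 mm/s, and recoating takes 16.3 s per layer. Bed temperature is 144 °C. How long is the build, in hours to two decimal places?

6.05 hours

Number of layers: 143 / 0.12 → 1192 (rounded up).
Scan path per layer: 1470 / 0.24 → 6125 mm.
Per-layer scan time = 6125 / 3090 = 1.9822 s.
Time per layer = 1.9822 + 16.3, so 18.2822 s.
1192 layers × 18.2822 s/layer = 21792.3824 s, i.e. 6.05 hours.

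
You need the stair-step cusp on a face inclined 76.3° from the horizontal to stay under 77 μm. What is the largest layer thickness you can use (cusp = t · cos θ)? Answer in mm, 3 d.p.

0.325 mm

t = h_c / cos θ = 0.077 / 0.2368 = 0.325 mm.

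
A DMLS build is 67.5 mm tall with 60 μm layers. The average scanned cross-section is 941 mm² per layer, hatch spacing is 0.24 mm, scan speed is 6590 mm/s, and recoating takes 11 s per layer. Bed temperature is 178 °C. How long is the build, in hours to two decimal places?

3.62 hours

Number of layers: 67.5 / 0.06 → 1125 (rounded up).
Scan path per layer = 941 / 0.24, so 3920.8 mm.
Per-layer scan time: 3920.8 / 6590 → 0.595 s.
Layer cycle = 0.595 + 11 = 11.595 s.
Build time = 1125 × 11.595 = 13044.375 s = 3.62 hours.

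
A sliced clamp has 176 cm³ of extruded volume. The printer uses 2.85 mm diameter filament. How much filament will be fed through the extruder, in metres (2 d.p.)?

Cross-section of 2.85 mm filament: π·(2.85/2)² = 6.3794 mm².
L = 176000 mm³ / 6.3794 mm² = 27588.8 mm, i.e. 27.59 m.

27.59 m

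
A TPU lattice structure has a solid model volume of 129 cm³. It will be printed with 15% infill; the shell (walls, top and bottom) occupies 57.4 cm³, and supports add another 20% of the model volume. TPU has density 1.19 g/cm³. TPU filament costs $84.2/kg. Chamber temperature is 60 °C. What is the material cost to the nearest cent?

$9.41

Volume inside the shell = 129 − 57.4, so 71.6 cm³.
Infill volume = 0.15 × 71.6, so 10.74 cm³.
Support = 0.20 × 129, so 25.8 cm³.
Total printed volume = 57.4 + 10.74 + 25.8, so 93.94 cm³.
Mass: 93.94 × 1.19 → 111.7886 g.
At $84.2/kg: 111.7886/1000 × 84.2 = $9.41.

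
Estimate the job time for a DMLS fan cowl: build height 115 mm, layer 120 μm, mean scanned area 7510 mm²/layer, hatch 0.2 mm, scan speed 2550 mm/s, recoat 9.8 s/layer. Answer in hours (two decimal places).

Layer count = ceil(115 / 0.12) = 959.
Scan path per layer = 7510 / 0.2, so 37550 mm.
Per-layer scan time = 37550 / 2550, so 14.7255 s.
Time per layer = 14.7255 + 9.8 = 24.5255 s.
Build time = 959 × 24.5255 = 23519.9545 s = 6.53 hours.

6.53 hours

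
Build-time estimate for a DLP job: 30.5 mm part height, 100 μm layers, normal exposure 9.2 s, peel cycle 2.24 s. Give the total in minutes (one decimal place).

58.2 minutes

Layers = ⌈30.5/0.1⌉ = 305.
Cycle time: 9.2 + 2.24 → 11.44 s.
Total = 305 × 11.44 = 3489.2 s = 58.2 minutes.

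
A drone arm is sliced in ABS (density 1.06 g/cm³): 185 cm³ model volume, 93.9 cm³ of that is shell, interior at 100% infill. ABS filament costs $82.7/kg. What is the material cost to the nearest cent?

$16.22

Interior volume = 185 − 93.9 = 91.1 cm³.
Infill deposited: 1.00 × 91.1 → 91.1 cm³.
Deposited volume = 93.9 + 91.1, so 185 cm³.
Mass = 185 × 1.06, so 196.1 g.
Cost = 196.1 g / 1000 × $82.7/kg = $16.22.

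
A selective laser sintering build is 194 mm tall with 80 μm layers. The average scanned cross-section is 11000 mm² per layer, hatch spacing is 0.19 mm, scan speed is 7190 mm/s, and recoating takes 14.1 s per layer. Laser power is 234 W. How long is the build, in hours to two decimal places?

14.92 hours

Layers = ⌈194/0.08⌉ = 2425.
Per-layer scan distance: 11000 / 0.19 → 57894.7 mm.
Scan time per layer: 57894.7 / 7190 → 8.0521 s.
Time per layer: 8.0521 + 14.1 → 22.1521 s.
Build time = 2425 × 22.1521 = 53718.8425 s = 14.92 hours.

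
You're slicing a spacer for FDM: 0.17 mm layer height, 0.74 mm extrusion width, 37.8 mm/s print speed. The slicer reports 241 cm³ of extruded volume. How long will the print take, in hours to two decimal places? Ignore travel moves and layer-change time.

14.08 hours

Line area = 0.17 × 0.74, so 0.1258 mm².
Path length: 241000 mm³ / 0.1258 mm² → 1915739.3 mm.
Time extruding = 1915739.3 / 37.8, so 50680.9 s.
Converting: 50680.9 s = 14.08 hours.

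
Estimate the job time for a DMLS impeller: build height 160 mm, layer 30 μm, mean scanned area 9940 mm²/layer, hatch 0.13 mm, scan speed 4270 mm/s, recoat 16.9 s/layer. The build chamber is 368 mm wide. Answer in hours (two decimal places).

51.57 hours

Number of layers: 160 / 0.03 → 5334 (rounded up).
Hatch length per layer = 9940 / 0.13, so 76461.5 mm.
Laser time per layer = 76461.5 / 4270, so 17.9067 s.
Time per layer: 17.9067 + 16.9 → 34.8067 s.
Total: 5334 × 34.8067 s = 185658.9378 s → 51.57 hours.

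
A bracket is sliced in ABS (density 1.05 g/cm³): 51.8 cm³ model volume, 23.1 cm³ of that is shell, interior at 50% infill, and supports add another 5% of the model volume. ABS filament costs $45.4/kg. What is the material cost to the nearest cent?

$1.91

Interior volume = 51.8 − 23.1, so 28.7 cm³.
Infill volume = 0.50 × 28.7 = 14.35 cm³.
Support = 0.05 × 51.8 = 2.59 cm³.
Total extruded = 23.1 + 14.35 + 2.59 = 40.04 cm³.
Mass: 40.04 × 1.05 → 42.042 g.
Cost = 42.042 g / 1000 × $45.4/kg = $1.91.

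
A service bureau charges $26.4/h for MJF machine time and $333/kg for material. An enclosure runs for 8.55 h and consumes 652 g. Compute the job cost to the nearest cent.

$442.84

Machine cost: 26.4 × 8.55 → $225.72.
Feedstock cost = 333 × 652/1000, so $217.116.
Job cost: 225.72 + 217.116 = 442.836 ≈ $442.84.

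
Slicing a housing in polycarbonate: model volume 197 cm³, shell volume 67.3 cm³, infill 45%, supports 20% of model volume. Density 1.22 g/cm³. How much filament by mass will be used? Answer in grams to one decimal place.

201.4 g

Infill region = 197 − 67.3, so 129.7 cm³.
Infill deposited = 0.45 × 129.7, so 58.365 cm³.
Support: 0.20 × 197 → 39.4 cm³.
Deposited volume = 67.3 + 58.365 + 39.4, so 165.065 cm³.
Mass = 165.065 × 1.22, so 201.3793 g.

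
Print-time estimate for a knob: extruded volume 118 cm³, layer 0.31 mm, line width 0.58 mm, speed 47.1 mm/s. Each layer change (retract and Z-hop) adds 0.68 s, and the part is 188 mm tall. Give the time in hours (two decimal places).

3.99 hours

Bead cross-section: 0.31 × 0.58 → 0.1798 mm².
Total extruded path = 118000/0.1798 = 656284.8 mm.
Extrusion time = 656284.8 / 47.1 = 13933.9 s.
Number of layers: 188 / 0.31 → 607 (rounded up).
Layer-change overhead = 607 × 0.68 = 412.76 s.
Altogether 13933.9 + 412.76 = 14346.66 s, i.e. 3.99 hours.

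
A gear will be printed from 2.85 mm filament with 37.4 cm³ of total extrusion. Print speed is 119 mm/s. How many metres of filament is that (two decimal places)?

Cross-section of 2.85 mm filament: π·(2.85/2)² = 6.3794 mm².
Length = 37.4 cm³ / 6.3794 mm² = 37400 / 6.3794 = 5862.62 mm = 5.86 m.

5.86 m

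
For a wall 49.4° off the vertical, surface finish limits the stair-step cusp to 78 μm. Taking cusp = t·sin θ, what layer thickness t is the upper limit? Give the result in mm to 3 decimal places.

0.103 mm

sin(49.4°) = 0.7593; t_max = 0.078/0.7593 = 0.103 mm.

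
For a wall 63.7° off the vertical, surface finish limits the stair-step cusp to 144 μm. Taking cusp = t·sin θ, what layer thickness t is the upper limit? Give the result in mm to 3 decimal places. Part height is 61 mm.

0.161 mm

t = h_c / sin θ = 0.144 / 0.8965 = 0.161 mm.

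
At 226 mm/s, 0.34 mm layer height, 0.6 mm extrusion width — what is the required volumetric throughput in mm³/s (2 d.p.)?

A = 0.34 × 0.6, so 0.204 mm².
Q = v·A = 226 × 0.204 = 46.10 mm³/s.

46.10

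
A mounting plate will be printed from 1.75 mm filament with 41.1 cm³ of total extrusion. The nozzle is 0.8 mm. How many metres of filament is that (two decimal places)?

17.09 m

Cross-section of 1.75 mm filament: π·(1.75/2)² = 2.4053 mm².
Length = 41.1 cm³ / 2.4053 mm² = 41100 / 2.4053 = 17087.27 mm = 17.09 m.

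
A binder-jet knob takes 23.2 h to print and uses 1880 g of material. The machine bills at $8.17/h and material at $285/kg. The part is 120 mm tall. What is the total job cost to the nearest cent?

Machine-time cost = 8.17 × 23.2, so $189.544.
Feedstock cost = 285 × 1880/1000, so $535.80.
Total = 189.544 + 535.80 = 725.344 ≈ $725.34.

$725.34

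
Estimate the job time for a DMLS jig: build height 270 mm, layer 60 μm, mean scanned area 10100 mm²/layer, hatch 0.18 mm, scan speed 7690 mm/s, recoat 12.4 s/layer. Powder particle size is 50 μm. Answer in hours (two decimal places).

Number of layers: 270 / 0.06 → 4500 (rounded up).
Hatch length per layer = 10100 / 0.18 = 56111.1 mm.
Scan time per layer = 56111.1 / 7690, so 7.2966 s.
Time per layer = 7.2966 + 12.4 = 19.6966 s.
Total: 4500 × 19.6966 s = 88634.7 s → 24.62 hours.

24.62 hours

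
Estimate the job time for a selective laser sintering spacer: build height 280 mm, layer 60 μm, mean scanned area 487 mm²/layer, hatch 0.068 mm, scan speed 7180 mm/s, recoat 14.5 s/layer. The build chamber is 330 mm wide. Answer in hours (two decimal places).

Layer count = ceil(280 / 0.06) = 4667.
Per-layer scan distance = 487 / 0.068, so 7161.8 mm.
Scan time per layer = 7161.8 / 7180, so 0.9975 s.
Layer cycle: 0.9975 + 14.5 → 15.4975 s.
Total: 4667 × 15.4975 s = 72326.8325 s → 20.09 hours.

20.09 hours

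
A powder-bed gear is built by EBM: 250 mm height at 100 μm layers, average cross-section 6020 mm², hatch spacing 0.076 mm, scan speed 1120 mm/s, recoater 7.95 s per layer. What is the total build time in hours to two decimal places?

Layer count = ceil(250 / 0.1) = 2500.
Hatch length per layer: 6020 / 0.076 → 79210.5 mm.
Per-layer scan time = 79210.5 / 1120, so 70.7237 s.
Time per layer = 70.7237 + 7.95, so 78.6737 s.
Total: 2500 × 78.6737 s = 196684.25 s → 54.63 hours.

54.63 hours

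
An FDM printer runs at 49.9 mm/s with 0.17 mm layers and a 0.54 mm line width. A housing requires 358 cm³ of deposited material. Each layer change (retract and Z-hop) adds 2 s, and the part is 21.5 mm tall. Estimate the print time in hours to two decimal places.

Bead cross-section = 0.17 × 0.54 = 0.0918 mm².
Path length: 358000 mm³ / 0.0918 mm² → 3899782.1 mm.
Extrusion time = 3899782.1 / 49.9, so 78151.9 s.
Number of layers: 21.5 / 0.17 → 127 (rounded up).
Layer-change overhead: 127 × 2 → 254 s.
Total = 78151.9 + 254 = 78405.9 s = 21.78 hours.

21.78 hours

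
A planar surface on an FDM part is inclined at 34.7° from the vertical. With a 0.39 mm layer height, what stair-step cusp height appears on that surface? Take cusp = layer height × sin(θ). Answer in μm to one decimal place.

sin(34.7°) = 0.5693, so cusp = 0.39 × 0.5693 = 0.222027 mm → 222.0 μm.

222.0 μm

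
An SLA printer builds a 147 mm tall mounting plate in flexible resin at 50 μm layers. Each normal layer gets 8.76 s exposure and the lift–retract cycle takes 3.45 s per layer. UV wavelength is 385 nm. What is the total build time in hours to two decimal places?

9.97 hours

Layer count = ceil(147 / 0.05) = 2940.
Per-layer time = 8.76 + 3.45 = 12.21 s.
Total = 2940 × 12.21 = 35897.4 s = 9.97 hours.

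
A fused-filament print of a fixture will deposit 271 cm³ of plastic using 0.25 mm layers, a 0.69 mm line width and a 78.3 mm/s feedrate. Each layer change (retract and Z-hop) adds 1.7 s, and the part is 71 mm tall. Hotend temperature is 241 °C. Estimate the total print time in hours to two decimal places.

5.71 hours

Line area = 0.25 × 0.69 = 0.1725 mm².
Total extruded path = 271000/0.1725 = 1571014.5 mm.
Print-move time = 1571014.5 / 78.3 = 20064 s.
Layer count = ceil(71 / 0.25) = 284.
Layer-change overhead = 284 × 1.7, so 482.8 s.
Total = 20064 + 482.8 = 20546.8 s = 5.71 hours.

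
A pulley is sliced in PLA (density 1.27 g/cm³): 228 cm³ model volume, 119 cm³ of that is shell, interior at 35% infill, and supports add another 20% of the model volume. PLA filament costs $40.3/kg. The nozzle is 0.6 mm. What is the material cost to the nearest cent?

Volume inside the shell = 228 − 119, so 109 cm³.
Infill deposited: 0.35 × 109 → 38.15 cm³.
Support = 0.20 × 228, so 45.6 cm³.
Total printed volume = 119 + 38.15 + 45.6, so 202.75 cm³.
Mass = 202.75 × 1.27, so 257.4925 g.
At $40.3/kg: 257.4925/1000 × 40.3 = $10.38.

$10.38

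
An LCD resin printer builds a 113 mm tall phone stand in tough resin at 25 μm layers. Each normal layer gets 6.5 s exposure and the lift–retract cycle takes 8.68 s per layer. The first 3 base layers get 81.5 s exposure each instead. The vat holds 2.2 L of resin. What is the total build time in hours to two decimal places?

Layer count = ceil(113 / 0.025) = 4520.
Burn-in layers = 3 × (81.5 + 8.68), so 270.54 s.
Regular layers: 4517 × (6.5 + 8.68) → 68568.06 s.
Sum: 270.54 + 68568.06 = 68838.6 s → 19.12 hours.

19.12 hours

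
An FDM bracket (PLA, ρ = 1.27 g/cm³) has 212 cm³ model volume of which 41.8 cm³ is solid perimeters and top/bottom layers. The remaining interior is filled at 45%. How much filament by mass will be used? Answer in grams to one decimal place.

Interior volume: 212 − 41.8 → 170.2 cm³.
Deposited infill = 0.45 × 170.2 = 76.59 cm³.
Total extruded = 41.8 + 76.59, so 118.39 cm³.
Mass: 118.39 × 1.27 → 150.3553 g.

150.4 g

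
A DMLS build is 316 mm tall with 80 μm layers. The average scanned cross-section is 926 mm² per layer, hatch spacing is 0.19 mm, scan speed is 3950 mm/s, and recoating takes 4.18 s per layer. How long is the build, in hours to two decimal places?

Layer count = ceil(316 / 0.08) = 3950.
Per-layer scan distance: 926 / 0.19 → 4873.7 mm.
Laser time per layer = 4873.7 / 3950 = 1.2338 s.
Per-layer time: 1.2338 + 4.18 → 5.4138 s.
Build time = 3950 × 5.4138 = 21384.51 s = 5.94 hours.

5.94 hours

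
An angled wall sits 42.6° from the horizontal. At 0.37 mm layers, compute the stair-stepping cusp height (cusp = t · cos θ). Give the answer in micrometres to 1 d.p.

272.4 μm

h_c = t·cos θ = 0.37 × 0.7361 = 0.272357 mm (272.4 μm).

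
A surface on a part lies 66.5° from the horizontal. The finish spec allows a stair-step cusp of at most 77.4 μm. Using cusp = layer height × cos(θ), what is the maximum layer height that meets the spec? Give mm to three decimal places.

0.194 mm

Layer height = cusp / cos(66.5°) = 0.0774 / 0.3987 = 0.194 mm.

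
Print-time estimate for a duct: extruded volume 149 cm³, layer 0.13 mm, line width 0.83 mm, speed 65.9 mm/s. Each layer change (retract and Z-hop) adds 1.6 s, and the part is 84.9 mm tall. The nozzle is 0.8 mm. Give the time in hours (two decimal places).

Line area: 0.13 × 0.83 → 0.1079 mm².
Path length: 149000 mm³ / 0.1079 mm² → 1380908.2 mm.
Print-move time: 1380908.2 / 65.9 → 20954.6 s.
Number of layers: 84.9 / 0.13 → 654 (rounded up).
Non-print overhead = 654 × 1.6 = 1046.4 s.
Total = 20954.6 + 1046.4 = 22001 s = 6.11 hours.

6.11 hours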